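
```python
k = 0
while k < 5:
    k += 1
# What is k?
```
Trace:
  k=0
  k=1
  k=2
  k=3
  k=4
  k=5

Final answer: 5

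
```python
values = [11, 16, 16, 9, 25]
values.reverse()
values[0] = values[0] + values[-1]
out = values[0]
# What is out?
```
Trace:
  values=[11, 16, 16, 9, 25]
  values=[25, 9, 16, 16, 11]
  values=[36, 9, 16, 16, 11]
  values=[36, 9, 16, 16, 11], out=36

Final answer: 36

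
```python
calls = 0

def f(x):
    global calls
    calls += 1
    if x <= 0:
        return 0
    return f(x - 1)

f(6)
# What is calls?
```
Call trace:
f(x=6)
  f(x=5)
    f(x=4)
      f(x=3)
        f(x=2)
          f(x=1)
            f(x=0)
            -> return 0
          -> return 0
        -> return 0
      -> return 0
    -> return 0
  -> return 0
-> return 0

calls is incremented once per call. f is entered once for each x = 6, 5, 4, 3, 2, 1, 0 (the x <= 0 call returns without recursing), i.e. 6 + 1 calls.
calls = 7

Final answer: 7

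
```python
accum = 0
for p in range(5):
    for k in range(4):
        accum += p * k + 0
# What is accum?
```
Trace:
  accum=0
  accum=0, p=0, k=0
  accum=0, p=0, k=1
  accum=0, p=0, k=2
  accum=0, p=0, k=3
  accum=0, p=1, k=0
  accum=1, p=1, k=1
  accum=3, p=1, k=2
  accum=6, p=1, k=3
  accum=6, p=2, k=0
  accum=8, p=2, k=1
  accum=12, p=2, k=2
  accum=18, p=2, k=3
  accum=18, p=3, k=0
  accum=21, p=3, k=1
  accum=27, p=3, k=2
  accum=36, p=3, k=3
  accum=36, p=4, k=0
  accum=40, p=4, k=1
  accum=48, p=4, k=2
  accum=60, p=4, k=3

Final answer: 60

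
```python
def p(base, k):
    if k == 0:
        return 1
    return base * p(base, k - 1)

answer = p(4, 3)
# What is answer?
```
Call trace:
p(base=4, k=3)
  p(base=4, k=2)
    p(base=4, k=1)
      p(base=4, k=0)
      -> return 1
    -> return 4
  -> return 16
-> return 64

Final answer: 64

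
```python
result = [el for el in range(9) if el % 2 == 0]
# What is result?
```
Trace:
  el=0
  el=1
  el=2
  el=3
  el=4
  el=5
  el=6
  el=7
  el=8
  result=[0, 2, 4, 6, 8]

Final answer: [0, 2, 4, 6, 8]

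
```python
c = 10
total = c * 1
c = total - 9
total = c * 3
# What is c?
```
Trace:
  c=10
  c=10, total=10
  c=1, total=10
  c=1, total=3

Final answer: 1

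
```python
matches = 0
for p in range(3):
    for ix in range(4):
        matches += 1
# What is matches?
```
Trace:
  matches=0
  matches=1, p=0, ix=0
  matches=2, p=0, ix=1
  matches=3, p=0, ix=2
  matches=4, p=0, ix=3
  matches=5, p=1, ix=0
  matches=6, p=1, ix=1
  matches=7, p=1, ix=2
  matches=8, p=1, ix=3
  matches=9, p=2, ix=0
  matches=10, p=2, ix=1
  matches=11, p=2, ix=2
  matches=12, p=2, ix=3

Final answer: 12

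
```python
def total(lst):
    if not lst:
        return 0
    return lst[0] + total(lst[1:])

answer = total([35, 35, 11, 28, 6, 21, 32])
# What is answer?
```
Call trace:
total(lst=[35, 35, 11, 28, 6, 21, 32])
  total(lst=[35, 11, 28, 6, 21, 32])
    total(lst=[11, 28, 6, 21, 32])
      total(lst=[28, 6, 21, 32])
        total(lst=[6, 21, 32])
          total(lst=[21, 32])
            total(lst=[32])
              total(lst=[])
              -> return 0
            -> return 32
          -> return 53
        -> return 59
      -> return 87
    -> return 98
  -> return 133
-> return 168

Final answer: 168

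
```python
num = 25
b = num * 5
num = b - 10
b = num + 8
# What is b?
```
Trace:
  num=25
  num=25, b=125
  num=115, b=125
  num=115, b=123

Final answer: 123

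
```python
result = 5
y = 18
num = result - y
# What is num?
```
Trace:
  result=5
  result=5, y=18
  result=5, y=18, num=-13

Final answer: -13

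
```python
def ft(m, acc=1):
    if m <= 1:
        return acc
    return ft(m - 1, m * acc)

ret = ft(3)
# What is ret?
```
Call trace:
ft(m=3, acc=1)
  ft(m=2, acc=3)
    ft(m=1, acc=6)
    -> return 6
  -> return 6
-> return 6

Final answer: 6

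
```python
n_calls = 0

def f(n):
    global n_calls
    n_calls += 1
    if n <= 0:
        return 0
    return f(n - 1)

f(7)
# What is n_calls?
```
Call trace:
f(n=7)
  f(n=6)
    f(n=5)
      f(n=4)
        f(n=3)
          f(n=2)
            f(n=1)
              f(n=0)
              -> return 0
            -> return 0
          -> return 0
        -> return 0
      -> return 0
    -> return 0
  -> return 0
-> return 0

n_calls is incremented once per call. f is entered once for each n = 7, 6, 5, 4, 3, 2, 1, 0 (the n <= 0 call returns without recursing), i.e. 7 + 1 calls.
n_calls = 8

Final answer: 8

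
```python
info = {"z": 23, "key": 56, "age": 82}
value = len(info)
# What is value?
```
Trace:
  info={'z': 23, 'key': 56, 'age': 82}
  info={'z': 23, 'key': 56, 'age': 82}, value=3

Final answer: 3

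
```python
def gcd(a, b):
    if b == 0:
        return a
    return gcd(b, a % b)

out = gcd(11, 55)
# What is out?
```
Call trace:
gcd(a=11, b=55)
  gcd(a=55, b=11)
    gcd(a=11, b=0)
    -> return 11
  -> return 11
-> return 11

Final answer: 11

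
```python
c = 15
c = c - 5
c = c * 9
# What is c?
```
Trace:
  c=15
  c=10
  c=90

Final answer: 90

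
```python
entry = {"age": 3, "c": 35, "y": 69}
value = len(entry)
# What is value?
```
Trace:
  entry={'age': 3, 'c': 35, 'y': 69}
  entry={'age': 3, 'c': 35, 'y': 69}, value=3

Final answer: 3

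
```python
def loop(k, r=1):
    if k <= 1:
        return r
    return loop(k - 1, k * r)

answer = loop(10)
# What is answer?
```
Call trace:
loop(k=10, r=1)
  loop(k=9, r=10)
    loop(k=8, r=90)
      loop(k=7, r=720)
        loop(k=6, r=5040)
          loop(k=5, r=30240)
            loop(k=4, r=151200)
              loop(k=3, r=604800)
                loop(k=2, r=1814400)
                  loop(k=1, r=3628800)
                  -> return 3628800
                -> return 3628800
              -> return 3628800
            -> return 3628800
          -> return 3628800
        -> return 3628800
      -> return 3628800
    -> return 3628800
  -> return 3628800
-> return 3628800

Final answer: 3628800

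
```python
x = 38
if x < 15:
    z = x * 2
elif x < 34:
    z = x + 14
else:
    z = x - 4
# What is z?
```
Trace:
  x=38
  x=38, z=34

Final answer: 34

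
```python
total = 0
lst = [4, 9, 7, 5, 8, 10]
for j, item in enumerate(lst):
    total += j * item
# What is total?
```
Trace:
  total=0
  total=0, j=0, item=4
  total=9, j=1, item=9
  total=23, j=2, item=7
  total=38, j=3, item=5
  total=70, j=4, item=8
  total=120, j=5, item=10

Final answer: 120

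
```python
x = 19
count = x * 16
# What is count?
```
Trace:
  x=19
  x=19, count=304

Final answer: 304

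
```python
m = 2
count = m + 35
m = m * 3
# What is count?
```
Trace:
  m=2
  m=2, count=37
  m=6, count=37

Final answer: 37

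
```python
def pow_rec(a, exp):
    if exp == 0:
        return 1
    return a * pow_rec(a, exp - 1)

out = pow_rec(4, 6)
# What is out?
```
Call trace:
pow_rec(a=4, exp=6)
  pow_rec(a=4, exp=5)
    pow_rec(a=4, exp=4)
      pow_rec(a=4, exp=3)
        pow_rec(a=4, exp=2)
          pow_rec(a=4, exp=1)
            pow_rec(a=4, exp=0)
            -> return 1
          -> return 4
        -> return 16
      -> return 64
    -> return 256
  -> return 1024
-> return 4096

Final answer: 4096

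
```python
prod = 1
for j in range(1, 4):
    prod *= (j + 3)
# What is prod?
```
Trace:
  prod=1
  prod=4, j=1
  prod=20, j=2
  prod=120, j=3

Final answer: 120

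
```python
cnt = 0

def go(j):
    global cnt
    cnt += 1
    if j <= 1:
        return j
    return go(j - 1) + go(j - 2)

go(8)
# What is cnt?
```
Call trace (a repeated sub-call is expanded the first time; later identical calls just restate its return value):
go(j=8)
  go(j=7)
    go(j=6)
      go(j=5)
        go(j=4)
          go(j=3)
            go(j=2)
              go(j=1)
              -> return 1
              go(j=0)
              -> return 0
            -> return 1
            go(j=1)
            -> return 1
          -> return 2
          go(j=2) -> return 1  (same call as traced above)
        -> return 3
        go(j=3) -> return 2  (same call as traced above)
      -> return 5
      go(j=4) -> return 3  (same call as traced above)
    -> return 8
    go(j=5) -> return 5  (same call as traced above)
  -> return 13
  go(j=6) -> return 8  (same call as traced above)
-> return 21

cnt is incremented once per call, so count the calls in each subtree. Let C(j) = number of calls made by go(j).
C(0) = C(1) = 1 (base case, no recursion); C(j) = 1 + C(j - 1) + C(j - 2) otherwise.
C(2) = 1 + C(1) + C(0) = 1 + 1 + 1 = 3
C(3) = 1 + C(2) + C(1) = 1 + 3 + 1 = 5
C(4) = 1 + C(3) + C(2) = 1 + 5 + 3 = 9
C(5) = 1 + C(4) + C(3) = 1 + 9 + 5 = 15
C(6) = 1 + C(5) + C(4) = 1 + 15 + 9 = 25
C(7) = 1 + C(6) + C(5) = 1 + 25 + 15 = 41
C(8) = 1 + C(7) + C(6) = 1 + 41 + 25 = 67
cnt = C(8) = 67

Final answer: 67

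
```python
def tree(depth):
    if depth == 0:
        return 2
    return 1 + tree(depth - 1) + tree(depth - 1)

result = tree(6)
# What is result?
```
Call trace (a repeated sub-call is expanded the first time; later identical calls just restate its return value):
tree(depth=6)
  tree(depth=5)
    tree(depth=4)
      tree(depth=3)
        tree(depth=2)
          tree(depth=1)
            tree(depth=0)
            -> return 2
            tree(depth=0)
            -> return 2
          -> return 5
          tree(depth=1) -> return 5  (same call as traced above)
        -> return 11
        tree(depth=2) -> return 11  (same call as traced above)
      -> return 23
      tree(depth=3) -> return 23  (same call as traced above)
    -> return 47
    tree(depth=4) -> return 47  (same call as traced above)
  -> return 95
  tree(depth=5) -> return 95  (same call as traced above)
-> return 191

Final answer: 191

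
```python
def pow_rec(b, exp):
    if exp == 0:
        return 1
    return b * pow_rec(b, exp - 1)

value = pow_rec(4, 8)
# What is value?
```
Call trace:
pow_rec(b=4, exp=8)
  pow_rec(b=4, exp=7)
    pow_rec(b=4, exp=6)
      pow_rec(b=4, exp=5)
        pow_rec(b=4, exp=4)
          pow_rec(b=4, exp=3)
            pow_rec(b=4, exp=2)
              pow_rec(b=4, exp=1)
                pow_rec(b=4, exp=0)
                -> return 1
              -> return 4
            -> return 16
          -> return 64
        -> return 256
      -> return 1024
    -> return 4096
  -> return 16384
-> return 65536

Final answer: 65536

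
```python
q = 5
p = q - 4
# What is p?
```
Trace:
  q=5
  q=5, p=1

Final answer: 1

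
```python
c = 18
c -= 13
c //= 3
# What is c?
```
Trace:
  c=18
  c=5
  c=1

Final answer: 1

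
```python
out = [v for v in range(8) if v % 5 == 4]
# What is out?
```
Trace:
  v=0
  v=1
  v=2
  v=3
  v=4
  v=5
  v=6
  v=7
  out=[4]

Final answer: [4]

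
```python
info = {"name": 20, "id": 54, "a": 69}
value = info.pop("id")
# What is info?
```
Trace:
  info={'name': 20, 'id': 54, 'a': 69}
  info={'name': 20, 'a': 69}, value=54

Final answer: {'name': 20, 'a': 69}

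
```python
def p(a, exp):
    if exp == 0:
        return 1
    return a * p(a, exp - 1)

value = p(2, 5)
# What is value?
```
Call trace:
p(a=2, exp=5)
  p(a=2, exp=4)
    p(a=2, exp=3)
      p(a=2, exp=2)
        p(a=2, exp=1)
          p(a=2, exp=0)
          -> return 1
        -> return 2
      -> return 4
    -> return 8
  -> return 16
-> return 32

Final answer: 32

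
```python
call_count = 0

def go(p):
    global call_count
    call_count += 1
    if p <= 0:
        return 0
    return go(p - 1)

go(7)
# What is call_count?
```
Call trace:
go(p=7)
  go(p=6)
    go(p=5)
      go(p=4)
        go(p=3)
          go(p=2)
            go(p=1)
              go(p=0)
              -> return 0
            -> return 0
          -> return 0
        -> return 0
      -> return 0
    -> return 0
  -> return 0
-> return 0

call_count is incremented once per call. go is entered once for each p = 7, 6, 5, 4, 3, 2, 1, 0 (the p <= 0 call returns without recursing), i.e. 7 + 1 calls.
call_count = 8

Final answer: 8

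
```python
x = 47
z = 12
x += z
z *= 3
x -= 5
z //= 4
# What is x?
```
Trace:
  x=47
  x=47, z=12
  x=59, z=12
  x=59, z=36
  x=54, z=36
  x=54, z=9

Final answer: 54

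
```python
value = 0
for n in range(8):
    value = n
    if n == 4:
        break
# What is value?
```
Trace:
  value=0
  value=0, n=0
  value=1, n=1
  value=2, n=2
  value=3, n=3
  value=4, n=4

Final answer: 4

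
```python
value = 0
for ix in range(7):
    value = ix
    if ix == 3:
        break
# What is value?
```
Trace:
  value=0
  value=0, ix=0
  value=1, ix=1
  value=2, ix=2
  value=3, ix=3

Final answer: 3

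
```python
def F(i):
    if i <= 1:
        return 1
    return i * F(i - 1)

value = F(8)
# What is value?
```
Call trace:
F(i=8)
  F(i=7)
    F(i=6)
      F(i=5)
        F(i=4)
          F(i=3)
            F(i=2)
              F(i=1)
              -> return 1
            -> return 2
          -> return 6
        -> return 24
      -> return 120
    -> return 720
  -> return 5040
-> return 40320

Final answer: 40320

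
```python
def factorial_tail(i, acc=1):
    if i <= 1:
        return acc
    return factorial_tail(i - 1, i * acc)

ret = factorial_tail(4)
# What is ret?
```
Call trace:
factorial_tail(i=4, acc=1)
  factorial_tail(i=3, acc=4)
    factorial_tail(i=2, acc=12)
      factorial_tail(i=1, acc=24)
      -> return 24
    -> return 24
  -> return 24
-> return 24

Final answer: 24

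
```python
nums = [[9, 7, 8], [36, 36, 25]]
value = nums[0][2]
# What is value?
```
Trace:
  nums=[[9, 7, 8], [36, 36, 25]]
  nums=[[9, 7, 8], [36, 36, 25]], value=8

Final answer: 8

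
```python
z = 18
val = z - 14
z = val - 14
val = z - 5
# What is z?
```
Trace:
  z=18
  z=18, val=4
  z=-10, val=4
  z=-10, val=-15

Final answer: -10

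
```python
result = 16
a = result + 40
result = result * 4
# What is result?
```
Trace:
  result=16
  result=16, a=56
  result=64, a=56

Final answer: 64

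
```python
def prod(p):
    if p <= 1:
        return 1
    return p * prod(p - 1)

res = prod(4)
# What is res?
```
Call trace:
prod(p=4)
  prod(p=3)
    prod(p=2)
      prod(p=1)
      -> return 1
    -> return 2
  -> return 6
-> return 24

Final answer: 24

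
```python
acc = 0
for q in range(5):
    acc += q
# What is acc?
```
Trace:
  acc=0
  acc=0, q=0
  acc=1, q=1
  acc=3, q=2
  acc=6, q=3
  acc=10, q=4

Final answer: 10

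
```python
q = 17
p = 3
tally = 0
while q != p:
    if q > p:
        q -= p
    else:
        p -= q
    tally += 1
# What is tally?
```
Trace:
  q=17
  q=17, p=3
  q=17, p=3, tally=0
  q=14, p=3, tally=1
  q=11, p=3, tally=2
  q=8, p=3, tally=3
  q=5, p=3, tally=4
  q=2, p=3, tally=5
  q=2, p=1, tally=6
  q=1, p=1, tally=7

Final answer: 7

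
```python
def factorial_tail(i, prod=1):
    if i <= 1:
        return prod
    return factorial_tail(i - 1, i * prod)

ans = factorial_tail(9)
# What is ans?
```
Call trace:
factorial_tail(i=9, prod=1)
  factorial_tail(i=8, prod=9)
    factorial_tail(i=7, prod=72)
      factorial_tail(i=6, prod=504)
        factorial_tail(i=5, prod=3024)
          factorial_tail(i=4, prod=15120)
            factorial_tail(i=3, prod=60480)
              factorial_tail(i=2, prod=181440)
                factorial_tail(i=1, prod=362880)
                -> return 362880
              -> return 362880
            -> return 362880
          -> return 362880
        -> return 362880
      -> return 362880
    -> return 362880
  -> return 362880
-> return 362880

Final answer: 362880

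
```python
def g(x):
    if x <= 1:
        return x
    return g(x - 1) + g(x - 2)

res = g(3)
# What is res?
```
Call trace:
g(x=3)
  g(x=2)
    g(x=1)
    -> return 1
    g(x=0)
    -> return 0
  -> return 1
  g(x=1)
  -> return 1
-> return 2

Final answer: 2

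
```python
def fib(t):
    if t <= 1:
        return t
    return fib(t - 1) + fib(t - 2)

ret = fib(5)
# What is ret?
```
Call trace (a repeated sub-call is expanded the first time; later identical calls just restate its return value):
fib(t=5)
  fib(t=4)
    fib(t=3)
      fib(t=2)
        fib(t=1)
        -> return 1
        fib(t=0)
        -> return 0
      -> return 1
      fib(t=1)
      -> return 1
    -> return 2
    fib(t=2) -> return 1  (same call as traced above)
  -> return 3
  fib(t=3) -> return 2  (same call as traced above)
-> return 5

Final answer: 5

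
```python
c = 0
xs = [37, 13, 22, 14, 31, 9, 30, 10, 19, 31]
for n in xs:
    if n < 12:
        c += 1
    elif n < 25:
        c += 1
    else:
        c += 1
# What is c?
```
Trace:
  c=0
  c=1, n=37
  c=2, n=13
  c=3, n=22
  c=4, n=14
  c=5, n=31
  c=6, n=9
  c=7, n=30
  c=8, n=10
  c=9, n=19
  c=10, n=31

Final answer: 10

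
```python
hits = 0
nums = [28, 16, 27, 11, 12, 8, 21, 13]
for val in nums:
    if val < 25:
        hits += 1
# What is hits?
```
Trace:
  hits=0
  hits=0, val=28
  hits=1, val=16
  hits=1, val=27
  hits=2, val=11
  hits=3, val=12
  hits=4, val=8
  hits=5, val=21
  hits=6, val=13

Final answer: 6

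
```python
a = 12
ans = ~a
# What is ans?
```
Trace:
  a=12
  a=12, ans=-13

Final answer: -13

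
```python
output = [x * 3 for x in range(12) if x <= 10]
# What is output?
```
Trace:
  x=0
  x=1
  x=2
  x=3
  x=4
  x=5
  x=6
  x=7
  x=8
  x=9
  x=10
  x=11
  output=[0, 3, 6, 9, 12, 15, 18, 21, 24, 27, 30]

Final answer: [0, 3, 6, 9, 12, 15, 18, 21, 24, 27, 30]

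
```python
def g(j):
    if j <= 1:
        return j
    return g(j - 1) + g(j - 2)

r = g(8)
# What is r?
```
Call trace (a repeated sub-call is expanded the first time; later identical calls just restate its return value):
g(j=8)
  g(j=7)
    g(j=6)
      g(j=5)
        g(j=4)
          g(j=3)
            g(j=2)
              g(j=1)
              -> return 1
              g(j=0)
              -> return 0
            -> return 1
            g(j=1)
            -> return 1
          -> return 2
          g(j=2) -> return 1  (same call as traced above)
        -> return 3
        g(j=3) -> return 2  (same call as traced above)
      -> return 5
      g(j=4) -> return 3  (same call as traced above)
    -> return 8
    g(j=5) -> return 5  (same call as traced above)
  -> return 13
  g(j=6) -> return 8  (same call as traced above)
-> return 21

Final answer: 21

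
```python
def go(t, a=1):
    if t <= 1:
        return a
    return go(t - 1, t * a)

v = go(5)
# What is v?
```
Call trace:
go(t=5, a=1)
  go(t=4, a=5)
    go(t=3, a=20)
      go(t=2, a=60)
        go(t=1, a=120)
        -> return 120
      -> return 120
    -> return 120
  -> return 120
-> return 120

Final answer: 120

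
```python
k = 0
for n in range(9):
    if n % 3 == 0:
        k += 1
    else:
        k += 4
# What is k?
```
Trace:
  k=0
  k=1, n=0
  k=5, n=1
  k=9, n=2
  k=10, n=3
  k=14, n=4
  k=18, n=5
  k=19, n=6
  k=23, n=7
  k=27, n=8

Final answer: 27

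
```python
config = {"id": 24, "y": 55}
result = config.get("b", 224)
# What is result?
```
Trace:
  config={'id': 24, 'y': 55}
  config={'id': 24, 'y': 55}, result=224

Final answer: 224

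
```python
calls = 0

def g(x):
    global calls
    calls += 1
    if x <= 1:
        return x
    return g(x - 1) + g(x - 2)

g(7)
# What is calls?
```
Call trace (a repeated sub-call is expanded the first time; later identical calls just restate its return value):
g(x=7)
  g(x=6)
    g(x=5)
      g(x=4)
        g(x=3)
          g(x=2)
            g(x=1)
            -> return 1
            g(x=0)
            -> return 0
          -> return 1
          g(x=1)
          -> return 1
        -> return 2
        g(x=2) -> return 1  (same call as traced above)
      -> return 3
      g(x=3) -> return 2  (same call as traced above)
    -> return 5
    g(x=4) -> return 3  (same call as traced above)
  -> return 8
  g(x=5) -> return 5  (same call as traced above)
-> return 13

calls is incremented once per call, so count the calls in each subtree. Let C(x) = number of calls made by g(x).
C(0) = C(1) = 1 (base case, no recursion); C(x) = 1 + C(x - 1) + C(x - 2) otherwise.
C(2) = 1 + C(1) + C(0) = 1 + 1 + 1 = 3
C(3) = 1 + C(2) + C(1) = 1 + 3 + 1 = 5
C(4) = 1 + C(3) + C(2) = 1 + 5 + 3 = 9
C(5) = 1 + C(4) + C(3) = 1 + 9 + 5 = 15
C(6) = 1 + C(5) + C(4) = 1 + 15 + 9 = 25
C(7) = 1 + C(6) + C(5) = 1 + 25 + 15 = 41
calls = C(7) = 41

Final answer: 41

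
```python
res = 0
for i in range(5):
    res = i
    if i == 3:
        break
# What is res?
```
Trace:
  res=0
  res=0, i=0
  res=1, i=1
  res=2, i=2
  res=3, i=3

Final answer: 3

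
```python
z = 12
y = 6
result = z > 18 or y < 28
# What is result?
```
Trace:
  z=12
  z=12, y=6
  z=12, y=6, result=True

Final answer: True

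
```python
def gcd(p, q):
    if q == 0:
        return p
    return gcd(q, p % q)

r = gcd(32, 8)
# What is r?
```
Call trace:
gcd(p=32, q=8)
  gcd(p=8, q=0)
  -> return 8
-> return 8

Final answer: 8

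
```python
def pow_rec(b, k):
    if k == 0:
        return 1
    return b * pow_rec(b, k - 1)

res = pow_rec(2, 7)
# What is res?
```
Call trace:
pow_rec(b=2, k=7)
  pow_rec(b=2, k=6)
    pow_rec(b=2, k=5)
      pow_rec(b=2, k=4)
        pow_rec(b=2, k=3)
          pow_rec(b=2, k=2)
            pow_rec(b=2, k=1)
              pow_rec(b=2, k=0)
              -> return 1
            -> return 2
          -> return 4
        -> return 8
      -> return 16
    -> return 32
  -> return 64
-> return 128

Final answer: 128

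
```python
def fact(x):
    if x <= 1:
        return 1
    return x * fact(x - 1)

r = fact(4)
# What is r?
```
Call trace:
fact(x=4)
  fact(x=3)
    fact(x=2)
      fact(x=1)
      -> return 1
    -> return 2
  -> return 6
-> return 24

Final answer: 24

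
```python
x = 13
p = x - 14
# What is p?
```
Trace:
  x=13
  x=13, p=-1

Final answer: -1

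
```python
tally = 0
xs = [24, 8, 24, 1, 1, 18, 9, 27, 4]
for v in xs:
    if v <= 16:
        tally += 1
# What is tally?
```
Trace:
  tally=0
  tally=0, v=24
  tally=1, v=8
  tally=1, v=24
  tally=2, v=1
  tally=3, v=1
  tally=3, v=18
  tally=4, v=9
  tally=4, v=27
  tally=5, v=4

Final answer: 5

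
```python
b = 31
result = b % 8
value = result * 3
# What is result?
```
Trace:
  b=31
  b=31, result=7
  b=31, result=7, value=21

Final answer: 7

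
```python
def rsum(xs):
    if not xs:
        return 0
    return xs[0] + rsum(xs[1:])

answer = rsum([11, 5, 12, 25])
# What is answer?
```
Call trace:
rsum(xs=[11, 5, 12, 25])
  rsum(xs=[5, 12, 25])
    rsum(xs=[12, 25])
      rsum(xs=[25])
        rsum(xs=[])
        -> return 0
      -> return 25
    -> return 37
  -> return 42
-> return 53

Final answer: 53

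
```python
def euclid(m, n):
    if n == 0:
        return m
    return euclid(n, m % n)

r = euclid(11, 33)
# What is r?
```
Call trace:
euclid(m=11, n=33)
  euclid(m=33, n=11)
    euclid(m=11, n=0)
    -> return 11
  -> return 11
-> return 11

Final answer: 11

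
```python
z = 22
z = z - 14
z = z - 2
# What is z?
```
Trace:
  z=22
  z=8
  z=6

Final answer: 6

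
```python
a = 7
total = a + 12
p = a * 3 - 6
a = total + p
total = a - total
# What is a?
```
Trace:
  a=7
  a=7, total=19
  a=7, total=19, p=15
  a=34, total=19, p=15
  a=34, total=15, p=15

Final answer: 34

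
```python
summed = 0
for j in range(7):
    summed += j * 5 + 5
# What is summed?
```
Trace:
  summed=0
  summed=5, j=0
  summed=15, j=1
  summed=30, j=2
  summed=50, j=3
  summed=75, j=4
  summed=105, j=5
  summed=140, j=6

Final answer: 140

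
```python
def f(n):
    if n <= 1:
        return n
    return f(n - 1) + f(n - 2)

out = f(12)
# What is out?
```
Call trace (a repeated sub-call is expanded the first time; later identical calls just restate its return value):
f(n=12)
  f(n=11)
    f(n=10)
      f(n=9)
        f(n=8)
          f(n=7)
            f(n=6)
              f(n=5)
                f(n=4)
                  f(n=3)
                    f(n=2)
                      f(n=1)
                      -> return 1
                      f(n=0)
                      -> return 0
                    -> return 1
                    f(n=1)
                    -> return 1
                  -> return 2
                  f(n=2) -> return 1  (same call as traced above)
                -> return 3
                f(n=3) -> return 2  (same call as traced above)
              -> return 5
              f(n=4) -> return 3  (same call as traced above)
            -> return 8
            f(n=5) -> return 5  (same call as traced above)
          -> return 13
          f(n=6) -> return 8  (same call as traced above)
        -> return 21
        f(n=7) -> return 13  (same call as traced above)
      -> return 34
      f(n=8) -> return 21  (same call as traced above)
    -> return 55
    f(n=9) -> return 34  (same call as traced above)
  -> return 89
  f(n=10) -> return 55  (same call as traced above)
-> return 144

Final answer: 144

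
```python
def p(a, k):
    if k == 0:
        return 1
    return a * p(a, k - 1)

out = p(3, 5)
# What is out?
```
Call trace:
p(a=3, k=5)
  p(a=3, k=4)
    p(a=3, k=3)
      p(a=3, k=2)
        p(a=3, k=1)
          p(a=3, k=0)
          -> return 1
        -> return 3
      -> return 9
    -> return 27
  -> return 81
-> return 243

Final answer: 243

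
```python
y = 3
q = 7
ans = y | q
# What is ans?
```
Trace:
  y=3
  y=3, q=7
  y=3, q=7, ans=7

Final answer: 7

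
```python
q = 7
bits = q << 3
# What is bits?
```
Trace:
  q=7
  q=7, bits=56

Final answer: 56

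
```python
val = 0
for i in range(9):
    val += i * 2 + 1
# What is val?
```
Trace:
  val=0
  val=1, i=0
  val=4, i=1
  val=9, i=2
  val=16, i=3
  val=25, i=4
  val=36, i=5
  val=49, i=6
  val=64, i=7
  val=81, i=8

Final answer: 81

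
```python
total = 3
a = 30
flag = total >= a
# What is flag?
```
Trace:
  total=3
  total=3, a=30
  total=3, a=30, flag=False

Final answer: False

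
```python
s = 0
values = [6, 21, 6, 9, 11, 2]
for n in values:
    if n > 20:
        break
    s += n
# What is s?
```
Trace:
  s=0
  s=6, n=6
  s=6, n=21

Final answer: 6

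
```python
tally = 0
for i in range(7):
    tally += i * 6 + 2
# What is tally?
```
Trace:
  tally=0
  tally=2, i=0
  tally=10, i=1
  tally=24, i=2
  tally=44, i=3
  tally=70, i=4
  tally=102, i=5
  tally=140, i=6

Final answer: 140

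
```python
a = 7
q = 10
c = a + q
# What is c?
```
Trace:
  a=7
  a=7, q=10
  a=7, q=10, c=17

Final answer: 17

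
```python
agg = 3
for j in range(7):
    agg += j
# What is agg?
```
Trace:
  agg=3
  agg=3, j=0
  agg=4, j=1
  agg=6, j=2
  agg=9, j=3
  agg=13, j=4
  agg=18, j=5
  agg=24, j=6

Final answer: 24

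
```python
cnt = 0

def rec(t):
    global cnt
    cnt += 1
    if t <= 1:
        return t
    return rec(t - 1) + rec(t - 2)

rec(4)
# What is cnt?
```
Call trace (a repeated sub-call is expanded the first time; later identical calls just restate its return value):
rec(t=4)
  rec(t=3)
    rec(t=2)
      rec(t=1)
      -> return 1
      rec(t=0)
      -> return 0
    -> return 1
    rec(t=1)
    -> return 1
  -> return 2
  rec(t=2) -> return 1  (same call as traced above)
-> return 3

cnt is incremented once per call, so count the calls in each subtree. Let C(t) = number of calls made by rec(t).
C(0) = C(1) = 1 (base case, no recursion); C(t) = 1 + C(t - 1) + C(t - 2) otherwise.
C(2) = 1 + C(1) + C(0) = 1 + 1 + 1 = 3
C(3) = 1 + C(2) + C(1) = 1 + 3 + 1 = 5
C(4) = 1 + C(3) + C(2) = 1 + 5 + 3 = 9
cnt = C(4) = 9

Final answer: 9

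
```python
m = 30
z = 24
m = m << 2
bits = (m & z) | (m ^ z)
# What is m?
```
Trace:
  m=30
  m=30, z=24
  m=120, z=24
  m=120, z=24, bits=120

Final answer: 120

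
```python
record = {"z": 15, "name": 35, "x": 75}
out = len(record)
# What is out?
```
Trace:
  record={'z': 15, 'name': 35, 'x': 75}
  record={'z': 15, 'name': 35, 'x': 75}, out=3

Final answer: 3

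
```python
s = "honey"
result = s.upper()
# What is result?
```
Trace:
  s='honey'
  s='honey', result='HONEY'

Final answer: 'HONEY'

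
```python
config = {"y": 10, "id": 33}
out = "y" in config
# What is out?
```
Trace:
  config={'y': 10, 'id': 33}
  config={'y': 10, 'id': 33}, out=True

Final answer: True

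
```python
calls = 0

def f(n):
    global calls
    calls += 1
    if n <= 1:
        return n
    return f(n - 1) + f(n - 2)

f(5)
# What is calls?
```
Call trace (a repeated sub-call is expanded the first time; later identical calls just restate its return value):
f(n=5)
  f(n=4)
    f(n=3)
      f(n=2)
        f(n=1)
        -> return 1
        f(n=0)
        -> return 0
      -> return 1
      f(n=1)
      -> return 1
    -> return 2
    f(n=2) -> return 1  (same call as traced above)
  -> return 3
  f(n=3) -> return 2  (same call as traced above)
-> return 5

calls is incremented once per call, so count the calls in each subtree. Let C(n) = number of calls made by f(n).
C(0) = C(1) = 1 (base case, no recursion); C(n) = 1 + C(n - 1) + C(n - 2) otherwise.
C(2) = 1 + C(1) + C(0) = 1 + 1 + 1 = 3
C(3) = 1 + C(2) + C(1) = 1 + 3 + 1 = 5
C(4) = 1 + C(3) + C(2) = 1 + 5 + 3 = 9
C(5) = 1 + C(4) + C(3) = 1 + 9 + 5 = 15
calls = C(5) = 15

Final answer: 15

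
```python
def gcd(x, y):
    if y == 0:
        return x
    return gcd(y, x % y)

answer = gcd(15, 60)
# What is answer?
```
Call trace:
gcd(x=15, y=60)
  gcd(x=60, y=15)
    gcd(x=15, y=0)
    -> return 15
  -> return 15
-> return 15

Final answer: 15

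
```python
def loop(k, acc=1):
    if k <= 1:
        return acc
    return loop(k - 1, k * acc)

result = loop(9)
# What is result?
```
Call trace:
loop(k=9, acc=1)
  loop(k=8, acc=9)
    loop(k=7, acc=72)
      loop(k=6, acc=504)
        loop(k=5, acc=3024)
          loop(k=4, acc=15120)
            loop(k=3, acc=60480)
              loop(k=2, acc=181440)
                loop(k=1, acc=362880)
                -> return 362880
              -> return 362880
            -> return 362880
          -> return 362880
        -> return 362880
      -> return 362880
    -> return 362880
  -> return 362880
-> return 362880

Final answer: 362880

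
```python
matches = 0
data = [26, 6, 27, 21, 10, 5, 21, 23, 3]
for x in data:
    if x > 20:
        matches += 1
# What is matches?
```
Trace:
  matches=0
  matches=1, x=26
  matches=1, x=6
  matches=2, x=27
  matches=3, x=21
  matches=3, x=10
  matches=3, x=5
  matches=4, x=21
  matches=5, x=23
  matches=5, x=3

Final answer: 5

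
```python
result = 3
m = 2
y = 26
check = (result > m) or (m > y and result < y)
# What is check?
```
Trace:
  result=3
  result=3, m=2
  result=3, m=2, y=26
  result=3, m=2, y=26, check=True

Final answer: True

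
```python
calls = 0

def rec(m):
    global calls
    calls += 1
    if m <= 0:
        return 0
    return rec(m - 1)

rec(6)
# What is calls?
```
Call trace:
rec(m=6)
  rec(m=5)
    rec(m=4)
      rec(m=3)
        rec(m=2)
          rec(m=1)
            rec(m=0)
            -> return 0
          -> return 0
        -> return 0
      -> return 0
    -> return 0
  -> return 0
-> return 0

calls is incremented once per call. rec is entered once for each m = 6, 5, 4, 3, 2, 1, 0 (the m <= 0 call returns without recursing), i.e. 6 + 1 calls.
calls = 7

Final answer: 7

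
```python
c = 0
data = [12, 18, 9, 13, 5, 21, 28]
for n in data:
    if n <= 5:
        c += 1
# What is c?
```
Trace:
  c=0
  c=0, n=12
  c=0, n=18
  c=0, n=9
  c=0, n=13
  c=1, n=5
  c=1, n=21
  c=1, n=28

Final answer: 1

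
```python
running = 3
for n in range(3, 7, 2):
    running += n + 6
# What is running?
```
Trace:
  running=3
  running=12, n=3
  running=23, n=5

Final answer: 23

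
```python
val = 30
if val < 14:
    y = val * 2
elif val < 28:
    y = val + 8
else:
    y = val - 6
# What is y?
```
Trace:
  val=30
  val=30, y=24

Final answer: 24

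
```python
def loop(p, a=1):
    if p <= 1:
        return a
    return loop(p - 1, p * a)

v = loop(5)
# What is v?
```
Call trace:
loop(p=5, a=1)
  loop(p=4, a=5)
    loop(p=3, a=20)
      loop(p=2, a=60)
        loop(p=1, a=120)
        -> return 120
      -> return 120
    -> return 120
  -> return 120
-> return 120

Final answer: 120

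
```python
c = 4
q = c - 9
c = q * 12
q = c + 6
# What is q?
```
Trace:
  c=4
  c=4, q=-5
  c=-60, q=-5
  c=-60, q=-54

Final answer: -54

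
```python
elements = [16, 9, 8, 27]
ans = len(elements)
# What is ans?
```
Trace:
  elements=[16, 9, 8, 27]
  elements=[16, 9, 8, 27], ans=4

Final answer: 4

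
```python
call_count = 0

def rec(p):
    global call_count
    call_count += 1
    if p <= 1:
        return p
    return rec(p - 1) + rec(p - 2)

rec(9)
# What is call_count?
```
Call trace (a repeated sub-call is expanded the first time; later identical calls just restate its return value):
rec(p=9)
  rec(p=8)
    rec(p=7)
      rec(p=6)
        rec(p=5)
          rec(p=4)
            rec(p=3)
              rec(p=2)
                rec(p=1)
                -> return 1
                rec(p=0)
                -> return 0
              -> return 1
              rec(p=1)
              -> return 1
            -> return 2
            rec(p=2) -> return 1  (same call as traced above)
          -> return 3
          rec(p=3) -> return 2  (same call as traced above)
        -> return 5
        rec(p=4) -> return 3  (same call as traced above)
      -> return 8
      rec(p=5) -> return 5  (same call as traced above)
    -> return 13
    rec(p=6) -> return 8  (same call as traced above)
  -> return 21
  rec(p=7) -> return 13  (same call as traced above)
-> return 34

call_count is incremented once per call, so count the calls in each subtree. Let C(p) = number of calls made by rec(p).
C(0) = C(1) = 1 (base case, no recursion); C(p) = 1 + C(p - 1) + C(p - 2) otherwise.
C(2) = 1 + C(1) + C(0) = 1 + 1 + 1 = 3
C(3) = 1 + C(2) + C(1) = 1 + 3 + 1 = 5
C(4) = 1 + C(3) + C(2) = 1 + 5 + 3 = 9
C(5) = 1 + C(4) + C(3) = 1 + 9 + 5 = 15
C(6) = 1 + C(5) + C(4) = 1 + 15 + 9 = 25
C(7) = 1 + C(6) + C(5) = 1 + 25 + 15 = 41
C(8) = 1 + C(7) + C(6) = 1 + 41 + 25 = 67
C(9) = 1 + C(8) + C(7) = 1 + 67 + 41 = 109
call_count = C(9) = 109

Final answer: 109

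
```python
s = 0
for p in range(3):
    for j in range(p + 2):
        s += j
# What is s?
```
Trace:
  s=0
  s=0, p=0, j=0
  s=1, p=0, j=1
  s=1, p=1, j=0
  s=2, p=1, j=1
  s=4, p=1, j=2
  s=4, p=2, j=0
  s=5, p=2, j=1
  s=7, p=2, j=2
  s=10, p=2, j=3

Final answer: 10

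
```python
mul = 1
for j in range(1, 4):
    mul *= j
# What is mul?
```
Trace:
  mul=1
  mul=1, j=1
  mul=2, j=2
  mul=6, j=3

Final answer: 6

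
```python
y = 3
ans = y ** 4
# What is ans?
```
Trace:
  y=3
  y=3, ans=81

Final answer: 81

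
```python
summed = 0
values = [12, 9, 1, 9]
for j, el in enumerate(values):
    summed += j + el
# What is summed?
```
Trace:
  summed=0
  summed=12, j=0, el=12
  summed=22, j=1, el=9
  summed=25, j=2, el=1
  summed=37, j=3, el=9

Final answer: 37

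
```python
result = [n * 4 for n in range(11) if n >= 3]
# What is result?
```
Trace:
  n=0
  n=1
  n=2
  n=3
  n=4
  n=5
  n=6
  n=7
  n=8
  n=9
  n=10
  result=[12, 16, 20, 24, 28, 32, 36, 40]

Final answer: [12, 16, 20, 24, 28, 32, 36, 40]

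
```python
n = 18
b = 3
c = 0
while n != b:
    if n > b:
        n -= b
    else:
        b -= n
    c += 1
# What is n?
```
Trace:
  n=18
  n=18, b=3
  n=18, b=3, c=0
  n=15, b=3, c=1
  n=12, b=3, c=2
  n=9, b=3, c=3
  n=6, b=3, c=4
  n=3, b=3, c=5

Final answer: 3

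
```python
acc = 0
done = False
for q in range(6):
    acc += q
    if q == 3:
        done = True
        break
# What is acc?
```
Trace:
  acc=0
  acc=0, done=False
  acc=0, done=False, q=0
  acc=1, done=False, q=1
  acc=3, done=False, q=2
  acc=6, done=True, q=3

Final answer: 6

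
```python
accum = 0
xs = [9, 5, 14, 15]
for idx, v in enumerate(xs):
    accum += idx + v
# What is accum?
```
Trace:
  accum=0
  accum=9, idx=0, v=9
  accum=15, idx=1, v=5
  accum=31, idx=2, v=14
  accum=49, idx=3, v=15

Final answer: 49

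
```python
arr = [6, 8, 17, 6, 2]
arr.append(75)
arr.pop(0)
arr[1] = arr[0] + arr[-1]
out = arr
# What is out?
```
Trace:
  arr=[6, 8, 17, 6, 2]
  arr=[6, 8, 17, 6, 2, 75]
  arr=[8, 17, 6, 2, 75]
  arr=[8, 83, 6, 2, 75]
  arr=[8, 83, 6, 2, 75], out=[8, 83, 6, 2, 75]

Final answer: [8, 83, 6, 2, 75]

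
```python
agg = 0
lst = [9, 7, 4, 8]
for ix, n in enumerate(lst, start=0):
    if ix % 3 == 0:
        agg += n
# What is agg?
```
Trace:
  agg=0
  agg=9, ix=0, n=9
  agg=9, ix=1, n=7
  agg=9, ix=2, n=4
  agg=17, ix=3, n=8

Final answer: 17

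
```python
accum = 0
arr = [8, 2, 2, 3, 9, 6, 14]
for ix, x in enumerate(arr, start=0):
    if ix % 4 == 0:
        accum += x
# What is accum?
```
Trace:
  accum=0
  accum=8, ix=0, x=8
  accum=8, ix=1, x=2
  accum=8, ix=2, x=2
  accum=8, ix=3, x=3
  accum=17, ix=4, x=9
  accum=17, ix=5, x=6
  accum=17, ix=6, x=14

Final answer: 17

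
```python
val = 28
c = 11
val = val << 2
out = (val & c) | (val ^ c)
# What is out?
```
Trace:
  val=28
  val=28, c=11
  val=112, c=11
  val=112, c=11, out=123

Final answer: 123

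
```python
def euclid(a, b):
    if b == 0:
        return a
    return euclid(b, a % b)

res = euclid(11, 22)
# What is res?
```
Call trace:
euclid(a=11, b=22)
  euclid(a=22, b=11)
    euclid(a=11, b=0)
    -> return 11
  -> return 11
-> return 11

Final answer: 11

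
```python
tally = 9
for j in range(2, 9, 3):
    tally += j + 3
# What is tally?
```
Trace:
  tally=9
  tally=14, j=2
  tally=22, j=5
  tally=33, j=8

Final answer: 33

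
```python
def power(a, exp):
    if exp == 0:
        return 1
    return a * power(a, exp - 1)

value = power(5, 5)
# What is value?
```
Call trace:
power(a=5, exp=5)
  power(a=5, exp=4)
    power(a=5, exp=3)
      power(a=5, exp=2)
        power(a=5, exp=1)
          power(a=5, exp=0)
          -> return 1
        -> return 5
      -> return 25
    -> return 125
  -> return 625
-> return 3125

Final answer: 3125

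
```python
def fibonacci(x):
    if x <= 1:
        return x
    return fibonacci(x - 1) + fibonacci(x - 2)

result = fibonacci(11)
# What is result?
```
Call trace (a repeated sub-call is expanded the first time; later identical calls just restate its return value):
fibonacci(x=11)
  fibonacci(x=10)
    fibonacci(x=9)
      fibonacci(x=8)
        fibonacci(x=7)
          fibonacci(x=6)
            fibonacci(x=5)
              fibonacci(x=4)
                fibonacci(x=3)
                  fibonacci(x=2)
                    fibonacci(x=1)
                    -> return 1
                    fibonacci(x=0)
                    -> return 0
                  -> return 1
                  fibonacci(x=1)
                  -> return 1
                -> return 2
                fibonacci(x=2) -> return 1  (same call as traced above)
              -> return 3
              fibonacci(x=3) -> return 2  (same call as traced above)
            -> return 5
            fibonacci(x=4) -> return 3  (same call as traced above)
          -> return 8
          fibonacci(x=5) -> return 5  (same call as traced above)
        -> return 13
        fibonacci(x=6) -> return 8  (same call as traced above)
      -> return 21
      fibonacci(x=7) -> return 13  (same call as traced above)
    -> return 34
    fibonacci(x=8) -> return 21  (same call as traced above)
  -> return 55
  fibonacci(x=9) -> return 34  (same call as traced above)
-> return 89

Final answer: 89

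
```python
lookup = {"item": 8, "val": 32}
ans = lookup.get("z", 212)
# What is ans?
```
Trace:
  lookup={'item': 8, 'val': 32}
  lookup={'item': 8, 'val': 32}, ans=212

Final answer: 212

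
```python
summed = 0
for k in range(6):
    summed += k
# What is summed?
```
Trace:
  summed=0
  summed=0, k=0
  summed=1, k=1
  summed=3, k=2
  summed=6, k=3
  summed=10, k=4
  summed=15, k=5

Final answer: 15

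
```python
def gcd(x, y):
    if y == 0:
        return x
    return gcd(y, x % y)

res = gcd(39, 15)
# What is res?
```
Call trace:
gcd(x=39, y=15)
  gcd(x=15, y=9)
    gcd(x=9, y=6)
      gcd(x=6, y=3)
        gcd(x=3, y=0)
        -> return 3
      -> return 3
    -> return 3
  -> return 3
-> return 3

Final answer: 3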